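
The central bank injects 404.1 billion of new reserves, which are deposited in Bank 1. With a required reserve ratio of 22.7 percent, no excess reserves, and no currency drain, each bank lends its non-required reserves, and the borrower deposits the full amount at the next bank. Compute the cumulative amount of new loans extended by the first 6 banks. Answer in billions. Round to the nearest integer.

1083 billion

Bank i lends (1 − rr)^i of the original deposit: Bank 1 lends 404.1·0.7730 = 312.3693, Bank 2 lends 404.1·0.7730² ≈ 241.4615, and so on.
Summing a geometric series: total = 404.1·[0.7730·(1 − 0.7730^6) / (1 − 0.7730)] ≈ 1082.5010 billion.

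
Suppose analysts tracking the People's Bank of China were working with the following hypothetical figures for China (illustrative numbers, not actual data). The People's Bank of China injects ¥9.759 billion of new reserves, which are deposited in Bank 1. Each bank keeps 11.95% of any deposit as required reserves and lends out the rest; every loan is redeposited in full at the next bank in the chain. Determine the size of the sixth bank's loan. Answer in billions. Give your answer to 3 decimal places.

Each bank lends a fraction (1 − rr) = 0.8805 of the deposit it receives, so Bank 6 receives 9.759·0.8805^5 and lends 9.759·0.8805^6 ≈ 4.5476 billion.

¥4.548 billion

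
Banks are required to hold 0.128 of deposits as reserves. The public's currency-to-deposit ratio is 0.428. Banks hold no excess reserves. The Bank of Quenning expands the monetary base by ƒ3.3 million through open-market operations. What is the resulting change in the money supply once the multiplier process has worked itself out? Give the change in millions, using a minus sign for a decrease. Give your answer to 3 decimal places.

The money multiplier is m = (1 + c) / (rr + c) = (1 + 0.428) / (0.128 + 0.428) ≈ 2.56835.
The purchase adds 3.3 million of base, so ΔM = m × ΔMB = 2.56835 × (+3.3) ≈ 8.4756 million.

ƒ8.476 million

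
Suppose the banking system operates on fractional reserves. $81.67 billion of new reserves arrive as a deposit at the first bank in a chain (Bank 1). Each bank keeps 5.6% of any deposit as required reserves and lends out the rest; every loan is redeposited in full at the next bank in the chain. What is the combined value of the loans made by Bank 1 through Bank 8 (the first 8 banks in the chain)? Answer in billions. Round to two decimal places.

Bank i lends (1 − rr)^i of the original deposit: Bank 1 lends 81.67·0.9440 ≈ 77.0965, Bank 2 lends 81.67·0.9440² ≈ 72.7791, and so on.
Summing a geometric series: total = 81.67·[0.9440·(1 − 0.9440^8) / (1 − 0.9440)] ≈ 508.5175 billion.

$508.52 billion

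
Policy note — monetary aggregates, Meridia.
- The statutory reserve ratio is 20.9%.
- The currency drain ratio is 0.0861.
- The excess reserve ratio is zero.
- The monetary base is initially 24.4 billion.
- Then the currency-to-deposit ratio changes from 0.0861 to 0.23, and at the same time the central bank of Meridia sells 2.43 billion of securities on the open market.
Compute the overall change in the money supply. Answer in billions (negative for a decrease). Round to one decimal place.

-28.2 billion

Before: m₁ = (1 + 0.0861) / (0.209 + 0.0861) ≈ 3.6804, MB₁ = 24.4, so M₁ = 3.6804 × 24.4 ≈ 89.8018 billion.
After: m₂ = (1 + 0.23) / (0.209 + 0.23) ≈ 2.8018, MB₂ = 24.4 − 2.43 = 21.97, so M₂ = 2.8018 × 21.97 ≈ 61.5555 billion.
ΔM = M₂ − M₁ = 61.5555 − 89.8018 = -28.2463 billion.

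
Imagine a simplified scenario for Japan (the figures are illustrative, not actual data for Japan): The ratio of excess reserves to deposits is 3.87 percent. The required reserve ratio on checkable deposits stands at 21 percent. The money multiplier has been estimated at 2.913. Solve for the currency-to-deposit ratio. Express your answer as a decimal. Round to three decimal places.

Using m = 2.913. From m = (1 + c)/(c + rr + e), rearranging gives 1 + c = m·(c + rr + e), so c·(1 − m) = m·(rr + e) − 1.
Hence c = [m·(rr + e) − 1]/(1 − m) = [2.913 × (0.21 + 0.0387) − 1] / (1 − 2.913) ≈ 0.144034.

0.144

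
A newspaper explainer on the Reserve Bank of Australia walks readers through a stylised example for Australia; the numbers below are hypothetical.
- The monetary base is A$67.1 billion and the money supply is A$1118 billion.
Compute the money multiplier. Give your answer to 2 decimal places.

16.66

The money multiplier is m = M / MB = 1118 / 67.1 ≈ 16.66170.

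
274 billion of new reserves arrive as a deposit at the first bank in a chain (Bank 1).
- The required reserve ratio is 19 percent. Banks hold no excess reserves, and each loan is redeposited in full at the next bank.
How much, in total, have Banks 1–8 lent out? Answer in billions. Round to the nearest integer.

Bank i lends (1 − rr)^i of the original deposit: Bank 1 lends 274·0.8100 = 221.9400, Bank 2 lends 274·0.8100² = 179.7714, and so on.
Summing a geometric series: total = 274·[0.8100·(1 − 0.8100^8) / (1 − 0.8100)] ≈ 951.6530 billion.

952 billion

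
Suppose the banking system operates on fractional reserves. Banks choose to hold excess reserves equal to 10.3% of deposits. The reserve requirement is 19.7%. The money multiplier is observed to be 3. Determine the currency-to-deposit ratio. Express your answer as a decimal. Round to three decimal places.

0.050

Using m = 3. From m = (1 + c)/(c + rr + e), rearranging gives 1 + c = m·(c + rr + e), so c·(1 − m) = m·(rr + e) − 1.
Hence c = [m·(rr + e) − 1]/(1 − m) = [3 × (0.197 + 0.103) − 1] / (1 − 3) = 0.050000.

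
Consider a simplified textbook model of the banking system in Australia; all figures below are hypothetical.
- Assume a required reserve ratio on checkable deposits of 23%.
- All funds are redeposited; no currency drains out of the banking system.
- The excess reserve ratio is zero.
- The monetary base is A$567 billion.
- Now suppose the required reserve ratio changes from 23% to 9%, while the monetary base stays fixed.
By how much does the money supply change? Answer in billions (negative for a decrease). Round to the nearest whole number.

A$3835 billion

Initially m₁ = 1 / (0.23) ≈ 4.3478, so M₁ = 4.3478 × 567 = 2465.2026 billion.
After the change m₂ = 1 / (0.09) ≈ 11.1111, so M₂ = 11.1111 × 567 = 6299.9937 billion.
ΔM = M₂ − M₁ = 6299.9937 − 2465.2026 = 3834.7911 billion.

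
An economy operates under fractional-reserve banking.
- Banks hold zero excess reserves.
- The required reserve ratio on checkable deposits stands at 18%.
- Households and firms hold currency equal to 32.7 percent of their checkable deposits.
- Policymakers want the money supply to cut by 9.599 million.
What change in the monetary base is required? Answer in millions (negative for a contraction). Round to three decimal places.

The money multiplier is m = (1 + c) / (rr + c) = (1 + 0.327) / (0.18 + 0.327) ≈ 2.61736.
ΔMB = ΔM / m = (−9.599) / 2.61736 ≈ -3.6674 million.

-3.667 million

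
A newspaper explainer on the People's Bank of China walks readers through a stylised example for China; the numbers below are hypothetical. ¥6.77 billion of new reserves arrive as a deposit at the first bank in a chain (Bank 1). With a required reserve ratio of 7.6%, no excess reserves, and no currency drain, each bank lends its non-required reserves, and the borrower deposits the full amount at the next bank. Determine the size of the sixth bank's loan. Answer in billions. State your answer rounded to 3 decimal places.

Each bank lends a fraction (1 − rr) = 0.9240 of the deposit it receives, so Bank 6 receives 6.77·0.9240^5 and lends 6.77·0.9240^6 ≈ 4.2133 billion.

¥4.213 billion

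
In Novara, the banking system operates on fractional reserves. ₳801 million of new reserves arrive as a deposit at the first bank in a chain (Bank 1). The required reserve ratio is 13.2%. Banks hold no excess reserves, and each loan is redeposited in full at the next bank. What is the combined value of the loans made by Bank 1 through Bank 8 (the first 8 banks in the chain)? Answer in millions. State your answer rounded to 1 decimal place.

₳3570.0 million

Bank i lends (1 − rr)^i of the original deposit: Bank 1 lends 801·0.8680 = 695.2680, Bank 2 lends 801·0.8680² ≈ 603.4926, and so on.
Summing a geometric series: total = 801·[0.8680·(1 − 0.8680^8) / (1 − 0.8680)] ≈ 3569.9697 million.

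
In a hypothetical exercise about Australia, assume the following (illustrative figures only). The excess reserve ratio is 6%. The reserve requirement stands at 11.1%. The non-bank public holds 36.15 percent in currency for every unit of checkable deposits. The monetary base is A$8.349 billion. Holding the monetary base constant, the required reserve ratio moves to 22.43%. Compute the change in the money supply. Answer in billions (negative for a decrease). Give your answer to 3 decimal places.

-3.745 billion

Initially m₁ = (1 + 0.3615) / (0.111 + 0.06 + 0.3615) ≈ 2.55681, so M₁ = 2.55681 × 8.349 ≈ 21.3468 billion.
After the change m₂ = (1 + 0.3615) / (0.2243 + 0.06 + 0.3615) ≈ 2.10824, so M₂ = 2.10824 × 8.349 ≈ 17.6017 billion.
ΔM = M₂ − M₁ = 17.6017 − 21.3468 = -3.7451 billion.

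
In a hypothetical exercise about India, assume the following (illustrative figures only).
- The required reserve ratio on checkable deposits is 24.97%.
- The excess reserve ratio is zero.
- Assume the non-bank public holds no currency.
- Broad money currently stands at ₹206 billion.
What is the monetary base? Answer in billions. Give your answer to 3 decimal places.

With no currency drain and no excess reserves, the money multiplier is m = 1/rr = 1/0.2497 ≈ 4.0048058.
The monetary base is MB = M / m = 206 / 4.0048058 ≈ 51.4382 billion.

₹51.438 billion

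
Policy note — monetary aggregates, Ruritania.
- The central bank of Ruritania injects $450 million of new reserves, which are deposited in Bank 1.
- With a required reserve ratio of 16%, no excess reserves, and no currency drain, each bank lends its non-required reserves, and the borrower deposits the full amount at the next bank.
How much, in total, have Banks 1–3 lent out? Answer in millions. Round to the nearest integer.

$962 million

Bank i lends (1 − rr)^i of the original deposit: Bank 1 lends 450·0.8400 = 378.0000, Bank 2 lends 450·0.8400² = 317.5200, and so on.
Summing a geometric series: total = 450·[0.8400·(1 − 0.8400^3) / (1 − 0.8400)] = 962.2368 million.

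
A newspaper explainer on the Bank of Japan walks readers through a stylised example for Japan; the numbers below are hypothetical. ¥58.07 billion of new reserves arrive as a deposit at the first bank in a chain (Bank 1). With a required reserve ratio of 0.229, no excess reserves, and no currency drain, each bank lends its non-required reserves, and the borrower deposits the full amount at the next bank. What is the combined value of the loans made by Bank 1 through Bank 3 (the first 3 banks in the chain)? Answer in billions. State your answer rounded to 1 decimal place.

Bank i lends (1 − rr)^i of the original deposit: Bank 1 lends 58.07·0.7710 ≈ 44.7720, Bank 2 lends 58.07·0.7710² ≈ 34.5192, and so on.
Summing a geometric series: total = 58.07·[0.7710·(1 − 0.7710^3) / (1 − 0.7710)] ≈ 105.9055 billion.

¥105.9 billion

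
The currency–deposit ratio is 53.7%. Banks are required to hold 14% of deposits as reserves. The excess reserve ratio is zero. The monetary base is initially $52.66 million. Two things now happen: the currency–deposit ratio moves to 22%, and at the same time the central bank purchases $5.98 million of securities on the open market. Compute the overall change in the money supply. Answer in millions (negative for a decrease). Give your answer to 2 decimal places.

Before: m₁ = (1 + 0.537) / (0.14 + 0.537) ≈ 2.27031, MB₁ = 52.66, so M₁ = 2.27031 × 52.66 ≈ 119.5545 million.
After: m₂ = (1 + 0.22) / (0.14 + 0.22) ≈ 3.38889, MB₂ = 52.66 + 5.98 = 58.64, so M₂ = 3.38889 × 58.64 ≈ 198.7245 million.
ΔM = M₂ − M₁ = 198.7245 − 119.5545 = 79.17 million.

$79.17 million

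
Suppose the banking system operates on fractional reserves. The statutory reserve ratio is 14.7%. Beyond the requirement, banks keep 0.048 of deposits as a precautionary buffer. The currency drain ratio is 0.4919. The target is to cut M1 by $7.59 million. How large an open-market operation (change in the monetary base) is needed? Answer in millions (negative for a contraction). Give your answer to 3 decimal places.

-3.495 million

The money multiplier is m = (1 + c) / (rr + e + c) = (1 + 0.4919) / (0.147 + 0.048 + 0.4919) ≈ 2.17193.
ΔMB = ΔM / m = (−7.59) / 2.17193 ≈ -3.4946 million.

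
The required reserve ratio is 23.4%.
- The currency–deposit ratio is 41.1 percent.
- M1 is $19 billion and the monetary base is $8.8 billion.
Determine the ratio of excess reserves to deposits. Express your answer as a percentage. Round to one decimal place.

Using m = M/MB = 19/8.8 ≈ 2.159091. Since m = (1 + c)/(c + rr + e), the denominator satisfies c + rr + e = (1 + c)/m = (1 + 0.411) / 2.159091 ≈ 0.653516.
With c = 0.411 and rr = 0.234, the ratio of excess reserves to deposits is 0.653516 − 0.411 − 0.234 = 0.008516.

0.9%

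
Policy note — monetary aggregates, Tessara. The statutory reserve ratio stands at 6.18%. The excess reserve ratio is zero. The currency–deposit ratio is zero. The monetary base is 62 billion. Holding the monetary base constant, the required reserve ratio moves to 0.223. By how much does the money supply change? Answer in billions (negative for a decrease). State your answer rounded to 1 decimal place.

Initially m₁ = 1 / (0.0618) ≈ 16.1812, so M₁ = 16.1812 × 62 = 1003.2344 billion.
After the change m₂ = 1 / (0.223) ≈ 4.4843, so M₂ = 4.4843 × 62 = 278.0266 billion.
ΔM = M₂ − M₁ = 278.0266 − 1003.2344 = -725.2078 billion.

-725.2 billion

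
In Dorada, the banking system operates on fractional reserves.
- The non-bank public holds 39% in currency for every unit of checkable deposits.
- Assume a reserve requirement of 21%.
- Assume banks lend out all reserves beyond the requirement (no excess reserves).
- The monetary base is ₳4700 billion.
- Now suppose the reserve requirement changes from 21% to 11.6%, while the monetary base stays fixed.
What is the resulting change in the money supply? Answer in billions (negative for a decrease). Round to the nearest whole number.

₳2023 billion

Initially m₁ = (1 + 0.39) / (0.21 + 0.39) ≈ 2.31667, so M₁ = 2.31667 × 4700 = 10888.349 billion.
After the change m₂ = (1 + 0.39) / (0.116 + 0.39) ≈ 2.74704, so M₂ = 2.74704 × 4700 = 12911.088 billion.
ΔM = M₂ − M₁ = 12911.088 − 10888.349 = 2022.739 billion.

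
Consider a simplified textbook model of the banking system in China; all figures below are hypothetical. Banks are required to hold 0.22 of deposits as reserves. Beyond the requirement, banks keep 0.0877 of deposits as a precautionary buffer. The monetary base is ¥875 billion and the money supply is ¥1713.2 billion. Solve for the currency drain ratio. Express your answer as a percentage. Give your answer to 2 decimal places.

Using m = M/MB = 1713.2/875 ≈ 1.957943. From m = (1 + c)/(c + rr + e), rearranging gives 1 + c = m·(c + rr + e), so c·(1 − m) = m·(rr + e) − 1.
Hence c = [m·(rr + e) − 1]/(1 − m) = [1.957943 × (0.22 + 0.0877) − 1] / (1 − 1.957943) ≈ 0.414994.

41.50%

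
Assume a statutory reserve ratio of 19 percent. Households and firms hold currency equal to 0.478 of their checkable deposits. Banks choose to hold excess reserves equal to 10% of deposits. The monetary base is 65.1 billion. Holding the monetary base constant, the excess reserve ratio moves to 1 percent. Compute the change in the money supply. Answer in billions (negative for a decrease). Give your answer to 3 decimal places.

16.631 billion

Initially m₁ = (1 + 0.478) / (0.19 + 0.1 + 0.478) ≈ 1.924479, so M₁ = 1.924479 × 65.1 ≈ 125.2836 billion.
After the change m₂ = (1 + 0.478) / (0.19 + 0.01 + 0.478) ≈ 2.179941, so M₂ = 2.179941 × 65.1 ≈ 141.9142 billion.
ΔM = M₂ − M₁ = 141.9142 − 125.2836 = 16.6306 billion.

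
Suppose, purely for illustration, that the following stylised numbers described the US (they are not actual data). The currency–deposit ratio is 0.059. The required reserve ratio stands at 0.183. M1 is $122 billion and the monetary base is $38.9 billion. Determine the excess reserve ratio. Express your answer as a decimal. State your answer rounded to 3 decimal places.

0.096

Using m = M/MB = 122/38.9 ≈ 3.136247. Since m = (1 + c)/(c + rr + e), the denominator satisfies c + rr + e = (1 + c)/m = (1 + 0.059) / 3.136247 ≈ 0.337665.
With c = 0.059 and rr = 0.183, the excess reserve ratio is 0.337665 − 0.059 − 0.183 = 0.095665.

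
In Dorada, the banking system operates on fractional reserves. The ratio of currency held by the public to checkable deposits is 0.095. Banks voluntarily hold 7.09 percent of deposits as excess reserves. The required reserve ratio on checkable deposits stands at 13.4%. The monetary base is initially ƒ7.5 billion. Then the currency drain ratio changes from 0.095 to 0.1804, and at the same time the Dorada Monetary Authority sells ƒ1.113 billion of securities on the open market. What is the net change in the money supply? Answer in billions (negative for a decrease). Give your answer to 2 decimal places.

-7.82 billion

Before: m₁ = (1 + 0.095) / (0.134 + 0.0709 + 0.095) ≈ 3.6512, MB₁ = 7.5, so M₁ = 3.6512 × 7.5 = 27.384 billion.
After: m₂ = (1 + 0.1804) / (0.134 + 0.0709 + 0.1804) ≈ 3.0636, MB₂ = 7.5 − 1.113 = 6.387, so M₂ = 3.0636 × 6.387 ≈ 19.5672 billion.
ΔM = M₂ − M₁ = 19.5672 − 27.384 = -7.8168 billion.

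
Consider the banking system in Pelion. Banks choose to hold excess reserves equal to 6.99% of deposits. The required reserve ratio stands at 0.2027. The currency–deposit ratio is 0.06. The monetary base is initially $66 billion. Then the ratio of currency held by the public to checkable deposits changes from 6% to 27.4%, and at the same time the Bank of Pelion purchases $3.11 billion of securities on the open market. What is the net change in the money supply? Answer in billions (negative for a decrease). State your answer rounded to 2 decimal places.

Before: m₁ = (1 + 0.06) / (0.2027 + 0.0699 + 0.06) ≈ 3.18701, MB₁ = 66, so M₁ = 3.18701 × 66 ≈ 210.3427 billion.
After: m₂ = (1 + 0.274) / (0.2027 + 0.0699 + 0.274) ≈ 2.33077, MB₂ = 66 + 3.11 = 69.11, so M₂ = 2.33077 × 69.11 ≈ 161.0795 billion.
ΔM = M₂ − M₁ = 161.0795 − 210.3427 = -49.2632 billion.

-49.26 billion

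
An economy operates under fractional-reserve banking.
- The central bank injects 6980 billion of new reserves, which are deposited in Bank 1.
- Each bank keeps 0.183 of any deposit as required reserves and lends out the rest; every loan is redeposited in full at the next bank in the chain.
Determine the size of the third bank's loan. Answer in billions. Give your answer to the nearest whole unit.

3806 billion

Each bank lends a fraction (1 − rr) = 0.8170 of the deposit it receives, so Bank 3 receives 6980·0.8170^2 and lends 6980·0.8170^3 ≈ 3806.4628 billion.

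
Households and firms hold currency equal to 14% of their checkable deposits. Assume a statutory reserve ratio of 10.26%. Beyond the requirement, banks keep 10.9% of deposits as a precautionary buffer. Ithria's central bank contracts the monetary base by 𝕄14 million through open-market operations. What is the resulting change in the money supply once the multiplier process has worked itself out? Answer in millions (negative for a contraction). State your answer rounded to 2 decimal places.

The money multiplier is m = (1 + c) / (rr + e + c) = (1 + 0.14) / (0.1026 + 0.109 + 0.14) ≈ 3.24232.
The sale removes 14 million of base, so ΔM = m × ΔMB = 3.24232 × (−14) ≈ -45.3925 million.

-45.39 million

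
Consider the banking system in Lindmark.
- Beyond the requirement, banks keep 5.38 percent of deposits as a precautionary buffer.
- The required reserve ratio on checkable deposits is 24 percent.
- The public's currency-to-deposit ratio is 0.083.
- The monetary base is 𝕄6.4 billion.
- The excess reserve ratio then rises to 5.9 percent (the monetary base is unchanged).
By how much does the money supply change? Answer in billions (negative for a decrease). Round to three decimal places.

Initially m₁ = (1 + 0.083) / (0.24 + 0.0538 + 0.083) ≈ 2.87420, so M₁ = 2.87420 × 6.4 ≈ 18.3949 billion.
After the change m₂ = (1 + 0.083) / (0.24 + 0.059 + 0.083) ≈ 2.83508, so M₂ = 2.83508 × 6.4 ≈ 18.1445 billion.
ΔM = M₂ − M₁ = 18.1445 − 18.3949 = -0.2504 billion.

-0.250 billion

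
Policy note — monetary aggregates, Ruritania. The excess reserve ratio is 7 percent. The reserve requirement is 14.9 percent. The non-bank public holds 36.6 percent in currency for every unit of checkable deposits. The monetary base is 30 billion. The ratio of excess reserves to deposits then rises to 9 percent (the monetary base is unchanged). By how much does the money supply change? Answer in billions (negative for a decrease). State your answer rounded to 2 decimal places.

Initially m₁ = (1 + 0.366) / (0.149 + 0.07 + 0.366) ≈ 2.33504, so M₁ = 2.33504 × 30 = 70.0512 billion.
After the change m₂ = (1 + 0.366) / (0.149 + 0.09 + 0.366) ≈ 2.25785, so M₂ = 2.25785 × 30 = 67.7355 billion.
ΔM = M₂ − M₁ = 67.7355 − 70.0512 = -2.3157 billion.

-2.32 billion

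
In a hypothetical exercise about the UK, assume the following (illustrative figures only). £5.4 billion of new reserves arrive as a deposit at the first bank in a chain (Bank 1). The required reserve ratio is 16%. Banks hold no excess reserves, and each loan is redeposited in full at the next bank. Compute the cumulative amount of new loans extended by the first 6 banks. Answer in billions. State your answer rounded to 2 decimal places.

Bank i lends (1 − rr)^i of the original deposit: Bank 1 lends 5.4·0.8400 = 4.5360, Bank 2 lends 5.4·0.8400² ≈ 3.8102, and so on.
Summing a geometric series: total = 5.4·[0.8400·(1 − 0.8400^6) / (1 − 0.8400)] ≈ 18.3907 billion.

£18.39 billion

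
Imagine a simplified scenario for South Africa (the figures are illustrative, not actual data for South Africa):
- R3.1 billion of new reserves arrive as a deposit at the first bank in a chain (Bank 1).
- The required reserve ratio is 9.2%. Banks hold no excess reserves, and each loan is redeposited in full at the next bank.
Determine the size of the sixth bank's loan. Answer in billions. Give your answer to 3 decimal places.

Each bank lends a fraction (1 − rr) = 0.9080 of the deposit it receives, so Bank 6 receives 3.1·0.9080^5 and lends 3.1·0.9080^6 ≈ 1.7373 billion.

R1.737 billion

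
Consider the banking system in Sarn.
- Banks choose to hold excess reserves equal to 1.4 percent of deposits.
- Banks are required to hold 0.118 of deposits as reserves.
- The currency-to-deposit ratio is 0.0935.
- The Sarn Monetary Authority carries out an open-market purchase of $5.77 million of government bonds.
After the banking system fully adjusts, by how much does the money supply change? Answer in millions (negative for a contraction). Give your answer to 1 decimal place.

$28.0 million

The money multiplier is m = (1 + c) / (rr + e + c) = (1 + 0.0935) / (0.118 + 0.014 + 0.0935) ≈ 4.8492.
The purchase adds 5.77 million of base, so ΔM = m × ΔMB = 4.8492 × (+5.77) ≈ 27.9799 million.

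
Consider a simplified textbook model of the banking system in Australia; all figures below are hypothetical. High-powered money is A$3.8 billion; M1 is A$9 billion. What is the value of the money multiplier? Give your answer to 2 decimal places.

2.37

The money multiplier is m = M / MB = 9 / 3.8 ≈ 2.36842.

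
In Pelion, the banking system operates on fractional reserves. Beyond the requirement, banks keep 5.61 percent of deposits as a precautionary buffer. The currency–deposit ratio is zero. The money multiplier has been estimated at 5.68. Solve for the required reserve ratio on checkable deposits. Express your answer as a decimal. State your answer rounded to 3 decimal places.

0.120

Using m = 5.68. Since m = (1 + c)/(c + rr + e), the denominator satisfies c + rr + e = (1 + c)/m = (1 + 0) / 5.68 ≈ 0.176056.
With c = 0 and e = 0.0561, the required reserve ratio on checkable deposits is 0.176056 − 0 − 0.0561 = 0.119956.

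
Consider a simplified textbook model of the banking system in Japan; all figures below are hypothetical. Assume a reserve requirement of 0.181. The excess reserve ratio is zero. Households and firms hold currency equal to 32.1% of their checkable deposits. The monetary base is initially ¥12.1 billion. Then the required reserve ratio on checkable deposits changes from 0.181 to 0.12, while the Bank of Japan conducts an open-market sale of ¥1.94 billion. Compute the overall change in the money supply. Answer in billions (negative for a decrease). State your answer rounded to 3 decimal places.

-1.407 billion

Before: m₁ = (1 + 0.321) / (0.181 + 0.321) ≈ 2.631474, MB₁ = 12.1, so M₁ = 2.631474 × 12.1 ≈ 31.8408 billion.
After: m₂ = (1 + 0.321) / (0.12 + 0.321) ≈ 2.995465, MB₂ = 12.1 − 1.94 = 10.16, so M₂ = 2.995465 × 10.16 ≈ 30.4339 billion.
ΔM = M₂ − M₁ = 30.4339 − 31.8408 = -1.4069 billion.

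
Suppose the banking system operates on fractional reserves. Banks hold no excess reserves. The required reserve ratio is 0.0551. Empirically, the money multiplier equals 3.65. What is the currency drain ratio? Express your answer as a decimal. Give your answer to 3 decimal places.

Using m = 3.65. From m = (1 + c)/(c + rr + e), rearranging gives 1 + c = m·(c + rr + e), so c·(1 − m) = m·(rr + e) − 1.
Hence c = [m·(rr + e) − 1]/(1 − m) = [3.65 × (0.0551 + 0) − 1] / (1 − 3.65) ≈ 0.301466.

0.301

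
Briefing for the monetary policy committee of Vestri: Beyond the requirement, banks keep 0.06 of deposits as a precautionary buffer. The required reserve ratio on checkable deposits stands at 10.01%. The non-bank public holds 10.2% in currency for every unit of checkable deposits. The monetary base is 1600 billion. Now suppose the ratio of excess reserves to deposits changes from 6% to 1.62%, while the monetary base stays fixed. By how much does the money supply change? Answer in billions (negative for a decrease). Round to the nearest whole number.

1350 billion

Initially m₁ = (1 + 0.102) / (0.1001 + 0.06 + 0.102) ≈ 4.20450, so M₁ = 4.20450 × 1600 = 6727.2 billion.
After the change m₂ = (1 + 0.102) / (0.1001 + 0.0162 + 0.102) ≈ 5.04810, so M₂ = 5.04810 × 1600 = 8076.96 billion.
ΔM = M₂ − M₁ = 8076.96 − 6727.2 = 1349.76 billion.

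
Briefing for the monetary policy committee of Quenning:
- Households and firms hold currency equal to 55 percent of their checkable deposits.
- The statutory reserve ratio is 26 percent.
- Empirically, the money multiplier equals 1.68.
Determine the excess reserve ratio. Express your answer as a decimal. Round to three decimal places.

Using m = 1.68. Since m = (1 + c)/(c + rr + e), the denominator satisfies c + rr + e = (1 + c)/m = (1 + 0.55) / 1.68 ≈ 0.922619.
With c = 0.55 and rr = 0.26, the excess reserve ratio is 0.922619 − 0.55 − 0.26 = 0.112619.

0.113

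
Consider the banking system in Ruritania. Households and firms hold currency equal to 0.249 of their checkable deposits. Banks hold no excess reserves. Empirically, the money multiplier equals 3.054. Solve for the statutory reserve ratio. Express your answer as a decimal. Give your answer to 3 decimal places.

Using m = 3.054. Since m = (1 + c)/(c + rr + e), the denominator satisfies c + rr + e = (1 + c)/m = (1 + 0.249) / 3.054 ≈ 0.408972.
With c = 0.249 and e = 0, the statutory reserve ratio is 0.408972 − 0.249 − 0 = 0.159972.

0.160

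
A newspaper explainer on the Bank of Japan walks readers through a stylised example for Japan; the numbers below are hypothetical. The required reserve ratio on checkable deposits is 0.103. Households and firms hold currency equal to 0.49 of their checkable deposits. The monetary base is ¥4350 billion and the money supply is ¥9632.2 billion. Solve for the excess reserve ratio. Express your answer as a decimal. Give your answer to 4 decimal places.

0.0799

Using m = M/MB = 9632.2/4350 ≈ 2.214299. Since m = (1 + c)/(c + rr + e), the denominator satisfies c + rr + e = (1 + c)/m = (1 + 0.49) / 2.214299 ≈ 0.672899.
With c = 0.49 and rr = 0.103, the excess reserve ratio is 0.672899 − 0.49 − 0.103 = 0.079899.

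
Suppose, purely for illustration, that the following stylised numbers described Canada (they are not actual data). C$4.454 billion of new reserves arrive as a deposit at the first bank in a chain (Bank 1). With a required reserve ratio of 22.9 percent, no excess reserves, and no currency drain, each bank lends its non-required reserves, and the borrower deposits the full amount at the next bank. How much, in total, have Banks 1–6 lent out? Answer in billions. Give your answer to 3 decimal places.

C$11.846 billion

Bank i lends (1 − rr)^i of the original deposit: Bank 1 lends 4.454·0.7710 ≈ 3.4340, Bank 2 lends 4.454·0.7710² ≈ 2.6476, and so on.
Summing a geometric series: total = 4.454·[0.7710·(1 − 0.7710^6) / (1 − 0.7710)] ≈ 11.8459 billion.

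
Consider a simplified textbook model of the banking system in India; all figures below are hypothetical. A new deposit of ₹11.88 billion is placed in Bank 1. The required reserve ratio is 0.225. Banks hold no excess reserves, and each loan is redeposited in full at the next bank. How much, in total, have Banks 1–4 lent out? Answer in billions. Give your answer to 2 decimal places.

₹26.16 billion

Bank i lends (1 − rr)^i of the original deposit: Bank 1 lends 11.88·0.7750 = 9.2070, Bank 2 lends 11.88·0.7750² ≈ 7.1354, and so on.
Summing a geometric series: total = 11.88·[0.7750·(1 − 0.7750^4) / (1 − 0.7750)] ≈ 26.1581 billion.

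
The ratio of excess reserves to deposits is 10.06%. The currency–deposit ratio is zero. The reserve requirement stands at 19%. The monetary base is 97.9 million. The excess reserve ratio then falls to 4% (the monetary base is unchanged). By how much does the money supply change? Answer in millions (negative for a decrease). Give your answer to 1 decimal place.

Initially m₁ = 1 / (0.19 + 0.1006) ≈ 3.4412, so M₁ = 3.4412 × 97.9 ≈ 336.8935 million.
After the change m₂ = 1 / (0.19 + 0.04) ≈ 4.3478, so M₂ = 4.3478 × 97.9 ≈ 425.6496 million.
ΔM = M₂ − M₁ = 425.6496 − 336.8935 = 88.7561 million.

88.8 million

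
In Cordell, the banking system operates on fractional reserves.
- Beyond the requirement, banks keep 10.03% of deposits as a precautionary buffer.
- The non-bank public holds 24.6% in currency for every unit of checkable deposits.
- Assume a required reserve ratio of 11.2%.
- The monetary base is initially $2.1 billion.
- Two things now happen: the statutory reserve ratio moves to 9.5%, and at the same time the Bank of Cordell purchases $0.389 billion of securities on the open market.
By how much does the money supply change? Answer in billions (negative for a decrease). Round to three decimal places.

$1.318 billion

Before: m₁ = (1 + 0.246) / (0.112 + 0.1003 + 0.246) ≈ 2.71874, MB₁ = 2.1, so M₁ = 2.71874 × 2.1 ≈ 5.7094 billion.
After: m₂ = (1 + 0.246) / (0.095 + 0.1003 + 0.246) ≈ 2.82348, MB₂ = 2.1 + 0.389 = 2.489, so M₂ = 2.82348 × 2.489 ≈ 7.0276 billion.
ΔM = M₂ − M₁ = 7.0276 − 5.7094 = 1.3182 billion.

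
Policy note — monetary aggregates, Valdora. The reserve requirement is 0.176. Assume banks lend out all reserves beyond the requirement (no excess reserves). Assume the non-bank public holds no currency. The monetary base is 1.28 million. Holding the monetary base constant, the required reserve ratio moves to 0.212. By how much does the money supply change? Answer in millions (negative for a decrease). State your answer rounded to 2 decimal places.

Initially m₁ = 1 / (0.176) ≈ 5.6818, so M₁ = 5.6818 × 1.28 ≈ 7.2727 million.
After the change m₂ = 1 / (0.212) ≈ 4.7170, so M₂ = 4.7170 × 1.28 ≈ 6.0378 million.
ΔM = M₂ − M₁ = 6.0378 − 7.2727 = -1.2349 million.

-1.23 million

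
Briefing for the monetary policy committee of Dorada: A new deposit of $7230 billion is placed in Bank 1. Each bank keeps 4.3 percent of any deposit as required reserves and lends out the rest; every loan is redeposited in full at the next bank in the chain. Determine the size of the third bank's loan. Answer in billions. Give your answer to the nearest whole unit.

Each bank lends a fraction (1 − rr) = 0.9570 of the deposit it receives, so Bank 3 receives 7230·0.9570^2 and lends 7230·0.9570^3 ≈ 6336.8600 billion.

$6337 billion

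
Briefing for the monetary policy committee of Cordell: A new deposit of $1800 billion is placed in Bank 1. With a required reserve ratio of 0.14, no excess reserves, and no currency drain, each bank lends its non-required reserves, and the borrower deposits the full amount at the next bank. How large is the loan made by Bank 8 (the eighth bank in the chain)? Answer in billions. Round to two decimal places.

$538.59 billion

Each bank lends a fraction (1 − rr) = 0.8600 of the deposit it receives, so Bank 8 receives 1800·0.8600^7 and lends 1800·0.8600^8 ≈ 538.5923 billion.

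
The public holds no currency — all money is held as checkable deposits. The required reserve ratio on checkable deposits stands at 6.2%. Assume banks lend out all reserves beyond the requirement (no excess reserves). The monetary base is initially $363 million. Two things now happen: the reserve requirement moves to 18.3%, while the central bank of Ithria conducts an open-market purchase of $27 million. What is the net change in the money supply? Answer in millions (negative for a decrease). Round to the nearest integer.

-3724 million

Before: m₁ = 1 / (0.062) ≈ 16.1290, MB₁ = 363, so M₁ = 16.1290 × 363 = 5854.827 million.
After: m₂ = 1 / (0.183) ≈ 5.4645, MB₂ = 363 + 27 = 390, so M₂ = 5.4645 × 390 = 2131.155 million.
ΔM = M₂ − M₁ = 2131.155 − 5854.827 = -3723.672 million.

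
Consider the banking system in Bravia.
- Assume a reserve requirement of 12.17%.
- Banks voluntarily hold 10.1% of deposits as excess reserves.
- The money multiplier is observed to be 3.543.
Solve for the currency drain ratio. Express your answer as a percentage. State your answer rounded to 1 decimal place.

8.3%

Using m = 3.543. From m = (1 + c)/(c + rr + e), rearranging gives 1 + c = m·(c + rr + e), so c·(1 − m) = m·(rr + e) − 1.
Hence c = [m·(rr + e) − 1]/(1 − m) = [3.543 × (0.1217 + 0.101) − 1] / (1 − 3.543) ≈ 0.082963.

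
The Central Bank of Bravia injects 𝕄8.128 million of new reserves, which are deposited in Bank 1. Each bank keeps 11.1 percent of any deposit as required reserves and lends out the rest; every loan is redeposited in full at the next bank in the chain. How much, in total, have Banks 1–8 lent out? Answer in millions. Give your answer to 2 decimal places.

𝕄39.70 million

Bank i lends (1 − rr)^i of the original deposit: Bank 1 lends 8.128·0.8890 ≈ 7.2258, Bank 2 lends 8.128·0.8890² ≈ 6.4237, and so on.
Summing a geometric series: total = 8.128·[0.8890·(1 − 0.8890^8) / (1 − 0.8890)] ≈ 39.7006 million.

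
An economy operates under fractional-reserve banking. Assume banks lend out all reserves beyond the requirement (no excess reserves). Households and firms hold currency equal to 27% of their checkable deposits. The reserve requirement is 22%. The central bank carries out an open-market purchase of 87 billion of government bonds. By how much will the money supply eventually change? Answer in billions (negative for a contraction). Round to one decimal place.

225.5 billion

The money multiplier is m = (1 + c) / (rr + c) = (1 + 0.27) / (0.22 + 0.27) ≈ 2.5918.
The purchase adds 87 billion of base, so ΔM = m × ΔMB = 2.5918 × (+87) = 225.4866 billion.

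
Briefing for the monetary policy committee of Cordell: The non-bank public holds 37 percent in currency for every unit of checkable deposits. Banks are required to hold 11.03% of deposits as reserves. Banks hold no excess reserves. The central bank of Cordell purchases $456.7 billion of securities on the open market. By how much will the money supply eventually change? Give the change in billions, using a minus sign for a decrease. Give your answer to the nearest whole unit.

The money multiplier is m = (1 + c) / (rr + c) = (1 + 0.37) / (0.1103 + 0.37) ≈ 2.8524.
The purchase adds 456.7 billion of base, so ΔM = m × ΔMB = 2.8524 × (+456.7) ≈ 1302.6911 billion.

$1303 billion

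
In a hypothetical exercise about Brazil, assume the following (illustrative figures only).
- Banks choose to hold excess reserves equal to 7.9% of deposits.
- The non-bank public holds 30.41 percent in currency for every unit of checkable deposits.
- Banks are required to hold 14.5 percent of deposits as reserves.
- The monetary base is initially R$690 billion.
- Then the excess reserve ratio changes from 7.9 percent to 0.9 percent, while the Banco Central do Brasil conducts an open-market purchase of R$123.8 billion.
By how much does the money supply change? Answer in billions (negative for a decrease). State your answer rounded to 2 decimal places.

R$612.79 billion

Before: m₁ = (1 + 0.3041) / (0.145 + 0.079 + 0.3041) ≈ 2.469419, MB₁ = 690, so M₁ = 2.469419 × 690 ≈ 1703.8991 billion.
After: m₂ = (1 + 0.3041) / (0.145 + 0.009 + 0.3041) ≈ 2.846758, MB₂ = 690 + 123.8 = 813.8, so M₂ = 2.846758 × 813.8 ≈ 2316.6917 billion.
ΔM = M₂ − M₁ = 2316.6917 − 1703.8991 = 612.7926 billion.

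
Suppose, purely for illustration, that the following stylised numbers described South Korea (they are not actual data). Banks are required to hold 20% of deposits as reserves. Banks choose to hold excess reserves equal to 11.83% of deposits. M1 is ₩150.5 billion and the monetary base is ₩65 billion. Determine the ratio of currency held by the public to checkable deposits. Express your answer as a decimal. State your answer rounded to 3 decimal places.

Using m = M/MB = 150.5/65 ≈ 2.315385. From m = (1 + c)/(c + rr + e), rearranging gives 1 + c = m·(c + rr + e), so c·(1 − m) = m·(rr + e) − 1.
Hence c = [m·(rr + e) − 1]/(1 − m) = [2.315385 × (0.2 + 0.1183) − 1] / (1 − 2.315385) ≈ 0.199951.

0.200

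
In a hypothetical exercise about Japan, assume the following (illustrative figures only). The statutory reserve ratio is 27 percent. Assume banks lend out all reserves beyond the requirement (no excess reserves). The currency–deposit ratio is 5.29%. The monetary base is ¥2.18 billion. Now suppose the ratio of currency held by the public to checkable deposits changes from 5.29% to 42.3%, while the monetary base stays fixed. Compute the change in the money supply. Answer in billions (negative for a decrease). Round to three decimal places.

-2.632 billion

Initially m₁ = (1 + 0.0529) / (0.27 + 0.0529) ≈ 3.26076, so M₁ = 3.26076 × 2.18 ≈ 7.1085 billion.
After the change m₂ = (1 + 0.423) / (0.27 + 0.423) ≈ 2.05339, so M₂ = 2.05339 × 2.18 ≈ 4.4764 billion.
ΔM = M₂ − M₁ = 4.4764 − 7.1085 = -2.6321 billion.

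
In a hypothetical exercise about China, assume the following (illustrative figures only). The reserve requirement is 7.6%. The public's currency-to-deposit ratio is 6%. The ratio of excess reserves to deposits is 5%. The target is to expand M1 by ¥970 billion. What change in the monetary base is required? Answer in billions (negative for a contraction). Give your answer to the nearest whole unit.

The money multiplier is m = (1 + c) / (rr + e + c) = (1 + 0.06) / (0.076 + 0.05 + 0.06) ≈ 5.6989.
ΔMB = ΔM / m = (+970) / 5.6989 ≈ 170.2083 billion.

¥170 billion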